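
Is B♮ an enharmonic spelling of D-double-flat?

No

Two spellings are enharmonically equivalent only if they share a pitch class.
Here B → 11, Dbb → 0; 0 ≠ 11, so they are not.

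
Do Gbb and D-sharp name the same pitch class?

No

Gbb is pitch class 5; D# is pitch class 3.
The pitch classes differ (5 vs. 3), so they are not enharmonic equivalents.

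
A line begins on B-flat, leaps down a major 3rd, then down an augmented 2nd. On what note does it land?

A major third down from Bb is Gb (letter G, 4 semitones down).
An augmented second down from Gb is Fbb (letter F, 3 semitones down).

Fbb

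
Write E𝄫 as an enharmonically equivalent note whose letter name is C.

Ebb is pitch class 2. The letter C alone is pitch class 0.
To reach pitch class 2 from C requires an offset of +2 semitones, i.e. double sharp: C##.

C##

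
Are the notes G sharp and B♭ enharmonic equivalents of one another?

No

Two spellings are enharmonically equivalent only if they share a pitch class.
Here G# → 8, Bb → 10; 8 ≠ 10, so they are not.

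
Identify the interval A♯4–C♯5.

The letter names run A→C, a span of 2 letter steps, so the interval is some kind of third.
A# to C# is 3 semitones. A major third is 4, so 3 makes it minor.

minor third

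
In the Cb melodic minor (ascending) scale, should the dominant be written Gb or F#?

Each scale degree takes a distinct letter name. Degree 5 of a scale on C must use the letter G.
Gb and F# are enharmonically the same pitch, but only Gb uses the letter G, so it is the correct spelling here.

Gb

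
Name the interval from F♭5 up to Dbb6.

minor sixth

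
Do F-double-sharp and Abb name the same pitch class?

F## is pitch class 7; Abb is pitch class 7.
All spellings map to pitch class 7, so they are enharmonically equivalent.

Yes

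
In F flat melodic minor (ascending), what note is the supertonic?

The Fb melodic minor (ascending) scale runs Fb Gb Abb Bbb Cb Db Eb.
Degree 2 is Gb.

Gb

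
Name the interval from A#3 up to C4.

The letter names run A→C, a span of 2 letter steps, so the interval is some kind of third.
A# to C is 2 semitones. A major third is 4, so 2 makes it diminished.

diminished third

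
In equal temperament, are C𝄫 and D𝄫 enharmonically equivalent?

No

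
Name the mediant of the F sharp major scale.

The F# major scale runs F# G# A# B C# D# E#.
Degree 3 is A#.

A#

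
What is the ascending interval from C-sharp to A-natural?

The letter names run C→A, a span of 5 letter steps, so the interval is some kind of sixth.
C# to A is 8 semitones. A major sixth is 9, so 8 makes it minor.

minor sixth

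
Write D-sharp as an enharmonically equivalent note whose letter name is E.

Eb

Plain E sits 1 semitone above D#, so on the letter E the same pitch needs a flat: Eb.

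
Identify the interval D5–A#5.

The letter names run D→A, a span of 4 letter steps, so the interval is some kind of fifth.
D to A# is 8 semitones. A perfect fifth is 7, so 8 makes it augmented.

augmented fifth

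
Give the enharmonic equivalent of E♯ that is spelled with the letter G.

E# is pitch class 5. The letter G alone is pitch class 7.
To reach pitch class 5 from G requires an offset of -2 semitones, i.e. double flat: Gbb.

Gbb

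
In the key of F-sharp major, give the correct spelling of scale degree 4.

B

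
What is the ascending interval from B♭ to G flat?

minor sixth

Counting letters B–C–D–E–F–G gives a sixth.
Bb→Gb = 8 semitones, 1 narrower than the major sixth (9), so minor.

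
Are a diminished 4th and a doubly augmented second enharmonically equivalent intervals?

Yes

A diminished fourth spans 4 semitones; a doubly augmented second spans 4.
They are enharmonically equivalent.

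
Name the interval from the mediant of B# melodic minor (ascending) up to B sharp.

major sixth

The mediant of B# melodic minor (ascending) is D#.
D# up to B#: letters D→B make it a sixth; 9 semitones makes it major.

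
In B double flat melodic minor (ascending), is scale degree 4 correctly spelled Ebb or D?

Ebb

Each scale degree takes a distinct letter name. Degree 4 of a scale on B must use the letter E.
Ebb and D are enharmonically the same pitch, but only Ebb uses the letter E, so it is the correct spelling here.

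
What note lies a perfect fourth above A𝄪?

A up a perfect fourth is D, so the target letter is D.
From A##, a perfect fourth is 5 semitones up: D##.

D##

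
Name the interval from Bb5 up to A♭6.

The letter names run B→A, a span of 6 letter steps, so the interval is some kind of seventh.
Bb to Ab is 10 semitones. A major seventh is 11, so 10 makes it minor.

minor seventh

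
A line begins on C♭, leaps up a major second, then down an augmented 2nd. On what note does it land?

A major second up from Cb is Db (letter D, 2 semitones up).
An augmented second down from Db is Cbb (letter C, 3 semitones down).

Cbb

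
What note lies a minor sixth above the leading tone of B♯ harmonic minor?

The leading tone of B# harmonic minor is A##.
A minor sixth (8 semitones) above A## lands on the letter F, giving F##.

F##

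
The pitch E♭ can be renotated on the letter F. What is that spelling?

Fbb

Eb is pitch class 3. The letter F alone is pitch class 5.
To reach pitch class 3 from F requires an offset of -2 semitones, i.e. double flat: Fbb.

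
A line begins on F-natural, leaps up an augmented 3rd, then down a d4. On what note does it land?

E##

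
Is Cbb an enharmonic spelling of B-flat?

Yes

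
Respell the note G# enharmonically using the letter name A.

Plain A sits 1 semitone above G#, so on the letter A the same pitch needs a flat: Ab.

Ab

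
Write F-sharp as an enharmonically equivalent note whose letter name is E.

Plain E sits 2 semitones below F#, so on the letter E the same pitch needs a double sharp: E##.

E##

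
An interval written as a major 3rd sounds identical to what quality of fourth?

diminished

A major third spans 4 semitones.
A fourth spanning 4 semitones is diminished (the perfect fourth is 5).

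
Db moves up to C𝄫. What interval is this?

diminished seventh

The letter names run D→C, a span of 6 letter steps, so the interval is some kind of seventh.
Db to Cbb is 9 semitones. A major seventh is 11, so 9 makes it diminished.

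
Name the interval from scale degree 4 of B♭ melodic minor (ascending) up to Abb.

diminished fourth

Scale degree 4 of Bb melodic minor (ascending) is Eb.
Eb up to Abb: letters E→A make it a fourth; 4 semitones makes it diminished.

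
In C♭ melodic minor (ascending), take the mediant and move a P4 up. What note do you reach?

Abb

The mediant of Cb melodic minor (ascending) is Ebb.
A perfect fourth (5 semitones) above Ebb lands on the letter A, giving Abb.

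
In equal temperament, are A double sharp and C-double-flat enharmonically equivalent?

No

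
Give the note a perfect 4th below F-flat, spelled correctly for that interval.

A fourth below F lands on the letter C.
A perfect fourth spans 5 semitones, so Fb moves to pitch class 11. On the letter C that is Cb.

Cb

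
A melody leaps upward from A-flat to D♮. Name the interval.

The letter names run A→D, a span of 3 letter steps, so the interval is some kind of fourth.
Ab to D is 6 semitones. A perfect fourth is 5, so 6 makes it augmented.

augmented fourth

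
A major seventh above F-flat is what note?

Eb

F up a major seventh is E, so the target letter is E.
From Fb, a major seventh is 11 semitones up: Eb.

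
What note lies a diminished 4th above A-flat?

A fourth above A lands on the letter D.
A diminished fourth spans 4 semitones, so Ab moves to pitch class 0. On the letter D that is Dbb.

Dbb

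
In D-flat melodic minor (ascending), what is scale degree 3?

The Db melodic minor (ascending) scale runs Db Eb Fb Gb Ab Bb C.
Degree 3 is Fb.

Fb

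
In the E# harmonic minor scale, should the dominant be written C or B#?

B#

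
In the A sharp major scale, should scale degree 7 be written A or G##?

Each scale degree takes a distinct letter name. Degree 7 of a scale on A must use the letter G.
G## and A are enharmonically the same pitch, but only G## uses the letter G, so it is the correct spelling here.

G##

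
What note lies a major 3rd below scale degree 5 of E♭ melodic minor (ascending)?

Gb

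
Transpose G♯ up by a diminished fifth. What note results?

A fifth above G lands on the letter D.
A diminished fifth spans 6 semitones, so G# moves to pitch class 2. On the letter D that is D.

D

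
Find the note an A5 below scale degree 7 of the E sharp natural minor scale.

Scale degree 7 of E# natural minor is D#.
An augmented fifth (8 semitones) below D# lands on the letter G, giving G.

G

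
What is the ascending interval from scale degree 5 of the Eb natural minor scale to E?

augmented fourth

Scale degree 5 of Eb natural minor is Bb.
Bb up to E: letters B→E make it a fourth; 6 semitones makes it augmented.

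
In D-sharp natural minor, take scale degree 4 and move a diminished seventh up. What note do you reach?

F

Scale degree 4 of D# natural minor is G#.
A diminished seventh (9 semitones) above G# lands on the letter F, giving F.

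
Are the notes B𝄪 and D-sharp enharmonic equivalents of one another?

B## is pitch class 1; D# is pitch class 3.
The pitch classes differ (1 vs. 3), so they are not enharmonic equivalents.

No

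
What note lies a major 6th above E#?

E up a major sixth is C#, so the target letter is C.
From E#, a major sixth is 9 semitones up: C##.

C##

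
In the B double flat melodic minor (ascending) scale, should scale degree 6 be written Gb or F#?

Gb

Each scale degree takes a distinct letter name. Degree 6 of a scale on B must use the letter G.
Gb and F# are enharmonically the same pitch, but only Gb uses the letter G, so it is the correct spelling here.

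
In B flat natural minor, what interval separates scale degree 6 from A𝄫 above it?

minor second

Scale degree 6 of Bb natural minor is Gb.
Gb up to Abb: letters G→A make it a second; 1 semitone makes it minor.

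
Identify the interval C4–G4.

perfect fifth

The letter names run C→G, a span of 4 letter steps, so the interval is some kind of fifth.
C to G is 7 semitones. A perfect fifth is 7, so 7 makes it perfect.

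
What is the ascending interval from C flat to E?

augmented third

Counting letters C–D–E gives a third.
Cb→E = 5 semitones, 1 wider than the major third (4), so augmented.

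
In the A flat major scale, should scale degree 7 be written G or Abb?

Each scale degree takes a distinct letter name. Degree 7 of a scale on A must use the letter G.
G and Abb are enharmonically the same pitch, but only G uses the letter G, so it is the correct spelling here.

G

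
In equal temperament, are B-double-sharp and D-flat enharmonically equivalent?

Yes

B## is pitch class 1; Db is pitch class 1.
All spellings map to pitch class 1, so they are enharmonically equivalent.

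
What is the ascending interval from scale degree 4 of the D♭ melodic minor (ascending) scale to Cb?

perfect fourth

Scale degree 4 of Db melodic minor (ascending) is Gb.
Gb up to Cb: letters G→C make it a fourth; 5 semitones makes it perfect.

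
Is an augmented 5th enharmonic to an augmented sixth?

No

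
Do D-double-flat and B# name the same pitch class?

Yes

Dbb is pitch class 0; B# is pitch class 0.
All spellings map to pitch class 0, so they are enharmonically equivalent.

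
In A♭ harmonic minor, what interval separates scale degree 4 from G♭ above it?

Scale degree 4 of Ab harmonic minor is Db.
Db up to Gb: letters D→G make it a fourth; 5 semitones makes it perfect.

perfect fourth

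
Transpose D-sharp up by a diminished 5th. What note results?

A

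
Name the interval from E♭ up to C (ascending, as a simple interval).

The letter names run E→C, a span of 5 letter steps, so the interval is some kind of sixth.
Eb to C is 9 semitones. A major sixth is 9, so 9 makes it major.

major sixth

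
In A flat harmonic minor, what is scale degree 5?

Degree 5 takes the letter 4 steps above A, which is E.
In harmonic minor, degree 5 sits 7 semitones above the tonic. Ab + 7 semitones is pitch class 3, spelled on E as Eb.

Eb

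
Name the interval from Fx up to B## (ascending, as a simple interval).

augmented fourth

Counting letters F–G–A–B gives a fourth.
F##→B## = 6 semitones, 1 wider than the perfect fourth (5), so augmented.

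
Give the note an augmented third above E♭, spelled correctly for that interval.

A third above E lands on the letter G.
An augmented third spans 5 semitones, so Eb moves to pitch class 8. On the letter G that is G#.

G#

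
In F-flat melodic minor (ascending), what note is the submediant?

The Fb melodic minor (ascending) scale runs Fb Gb Abb Bbb Cb Db Eb.
Degree 6 is Db.

Db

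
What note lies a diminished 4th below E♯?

A fourth below E lands on the letter B.
A diminished fourth spans 4 semitones, so E# moves to pitch class 1. On the letter B that is B##.

B##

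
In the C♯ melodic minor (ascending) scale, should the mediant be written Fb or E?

Each scale degree takes a distinct letter name. Degree 3 of a scale on C must use the letter E.
E and Fb are enharmonically the same pitch, but only E uses the letter E, so it is the correct spelling here.

E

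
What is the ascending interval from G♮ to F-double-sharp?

The letter names run G→F, a span of 6 letter steps, so the interval is some kind of seventh.
G to F## is 12 semitones. A major seventh is 11, so 12 makes it augmented.

augmented seventh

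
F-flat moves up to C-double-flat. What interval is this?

Counting letters F–G–A–B–C gives a fifth.
Fb→Cbb = 6 semitones, 1 narrower than the perfect fifth (7), so diminished.

diminished fifth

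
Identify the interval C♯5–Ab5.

diminished sixth

The letter names run C→A, a span of 5 letter steps, so the interval is some kind of sixth.
C# to Ab is 7 semitones. A major sixth is 9, so 7 makes it diminished.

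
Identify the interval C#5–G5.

diminished fifth

The letter names run C→G, a span of 4 letter steps, so the interval is some kind of fifth.
C# to G is 6 semitones. A perfect fifth is 7, so 6 makes it diminished.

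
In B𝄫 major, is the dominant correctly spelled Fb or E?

Fb

Each scale degree takes a distinct letter name. Degree 5 of a scale on B must use the letter F.
Fb and E are enharmonically the same pitch, but only Fb uses the letter F, so it is the correct spelling here.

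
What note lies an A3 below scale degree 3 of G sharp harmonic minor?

Scale degree 3 of G# harmonic minor is B.
An augmented third (5 semitones) below B lands on the letter G, giving Gb.

Gb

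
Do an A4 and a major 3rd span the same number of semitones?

No

An augmented fourth spans 6 semitones; a major third spans 4.
The spans differ, so they are not enharmonic equivalents.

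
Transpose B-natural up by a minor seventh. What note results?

B up a major seventh is A#, so the target letter is A.
From B, a minor seventh is 10 semitones up: A.

A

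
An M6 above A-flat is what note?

A sixth above A lands on the letter F.
A major sixth spans 9 semitones, so Ab moves to pitch class 5. On the letter F that is F.

F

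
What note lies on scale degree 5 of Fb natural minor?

Cb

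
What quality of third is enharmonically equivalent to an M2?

diminished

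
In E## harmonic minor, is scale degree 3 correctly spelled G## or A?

G##

Each scale degree takes a distinct letter name. Degree 3 of a scale on E must use the letter G.
G## and A are enharmonically the same pitch, but only G## uses the letter G, so it is the correct spelling here.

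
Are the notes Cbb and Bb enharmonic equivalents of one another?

Cbb is pitch class 10; Bb is pitch class 10.
All spellings map to pitch class 10, so they are enharmonically equivalent.

Yes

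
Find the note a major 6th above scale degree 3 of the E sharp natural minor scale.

E#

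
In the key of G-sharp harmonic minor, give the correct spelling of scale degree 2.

A#

The G# harmonic minor scale runs G# A# B C# D# E F##.
Degree 2 is A#.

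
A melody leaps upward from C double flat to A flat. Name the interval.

augmented sixth

The letter names run C→A, a span of 5 letter steps, so the interval is some kind of sixth.
Cbb to Ab is 10 semitones. A major sixth is 9, so 10 makes it augmented.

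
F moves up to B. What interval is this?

augmented fourth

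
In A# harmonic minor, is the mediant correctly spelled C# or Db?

Each scale degree takes a distinct letter name. Degree 3 of a scale on A must use the letter C.
C# and Db are enharmonically the same pitch, but only C# uses the letter C, so it is the correct spelling here.

C#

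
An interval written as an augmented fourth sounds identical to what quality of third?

doubly augmented

An augmented fourth spans 6 semitones.
A third spanning 6 semitones is doubly augmented (the major third is 4).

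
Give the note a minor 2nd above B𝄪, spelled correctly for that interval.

C##

A second above B lands on the letter C.
A minor second spans 1 semitone, so B## moves to pitch class 2. On the letter C that is C##.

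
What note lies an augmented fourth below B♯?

F#

A fourth below B lands on the letter F.
An augmented fourth spans 6 semitones, so B# moves to pitch class 6. On the letter F that is F#.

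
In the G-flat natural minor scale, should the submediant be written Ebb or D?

Each scale degree takes a distinct letter name. Degree 6 of a scale on G must use the letter E.
Ebb and D are enharmonically the same pitch, but only Ebb uses the letter E, so it is the correct spelling here.

Ebb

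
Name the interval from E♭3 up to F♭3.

minor second

The letter names run E→F, a span of 1 letter step, so the interval is some kind of second.
Eb to Fb is 1 semitone. A major second is 2, so 1 makes it minor.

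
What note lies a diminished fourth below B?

A fourth below B lands on the letter F.
A diminished fourth spans 4 semitones, so B moves to pitch class 7. On the letter F that is F##.

F##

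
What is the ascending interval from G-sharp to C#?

perfect fourth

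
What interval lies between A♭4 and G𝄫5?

Counting letters A–B–C–D–E–F–G gives a seventh.
Ab→Gbb = 9 semitones, 2 narrower than the major seventh (11), so diminished.

diminished seventh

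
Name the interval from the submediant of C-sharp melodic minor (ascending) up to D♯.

The submediant of C# melodic minor (ascending) is A#.
A# up to D#: letters A→D make it a fourth; 5 semitones makes it perfect.

perfect fourth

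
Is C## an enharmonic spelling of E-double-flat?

Yes

C## = pitch class 2 and Ebb = pitch class 2 — the same pitch class, so they are enharmonic equivalents.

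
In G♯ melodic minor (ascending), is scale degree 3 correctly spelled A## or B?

Each scale degree takes a distinct letter name. Degree 3 of a scale on G must use the letter B.
B and A## are enharmonically the same pitch, but only B uses the letter B, so it is the correct spelling here.

B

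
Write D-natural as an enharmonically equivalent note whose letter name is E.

Ebb

D is pitch class 2. The letter E alone is pitch class 4.
To reach pitch class 2 from E requires an offset of -2 semitones, i.e. double flat: Ebb.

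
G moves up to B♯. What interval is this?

Counting letters G–A–B gives a third.
G→B# = 5 semitones, 1 wider than the major third (4), so augmented.

augmented third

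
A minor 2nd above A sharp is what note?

A up a major second is B, so the target letter is B.
From A#, a minor second is 1 semitone up: B.

B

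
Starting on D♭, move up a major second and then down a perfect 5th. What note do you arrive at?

Ab

A major second up from Db is Eb (letter E, 2 semitones up).
A perfect fifth down from Eb is Ab (letter A, 7 semitones down).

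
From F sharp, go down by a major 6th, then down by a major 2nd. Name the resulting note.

G

A major sixth down from F# is A (letter A, 9 semitones down).
A major second down from A is G (letter G, 2 semitones down).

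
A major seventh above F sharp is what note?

F up a major seventh is E, so the target letter is E.
From F#, a major seventh is 11 semitones up: E#.

E#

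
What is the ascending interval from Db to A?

Counting letters D–E–F–G–A gives a fifth.
Db→A = 8 semitones, 1 wider than the perfect fifth (7), so augmented.

augmented fifth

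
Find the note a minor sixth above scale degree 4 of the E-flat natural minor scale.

Scale degree 4 of Eb natural minor is Ab.
A minor sixth (8 semitones) above Ab lands on the letter F, giving Fb.

Fb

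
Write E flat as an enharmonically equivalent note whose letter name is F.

Eb is pitch class 3. The letter F alone is pitch class 5.
To reach pitch class 3 from F requires an offset of -2 semitones, i.e. double flat: Fbb.

Fbb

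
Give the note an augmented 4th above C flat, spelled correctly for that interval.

F

C up a perfect fourth is F, so the target letter is F.
From Cb, an augmented fourth is 6 semitones up: F.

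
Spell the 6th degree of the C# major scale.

A#

The C# major scale runs C# D# E# F# G# A# B#.
Degree 6 is A#.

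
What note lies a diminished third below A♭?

A third below A lands on the letter F.
A diminished third spans 2 semitones, so Ab moves to pitch class 6. On the letter F that is F#.

F#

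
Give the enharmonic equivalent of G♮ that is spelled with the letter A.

Plain A sits 2 semitones above G, so on the letter A the same pitch needs a double flat: Abb.

Abb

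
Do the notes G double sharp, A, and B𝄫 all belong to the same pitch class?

Yes

G## = pitch class 9 and A = pitch class 9 and Bbb = pitch class 9 — the same pitch class, so they are enharmonic equivalents.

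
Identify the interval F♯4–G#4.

Counting letters F–G gives a second.
F#→G# = 2 semitones, exactly the major second.

major second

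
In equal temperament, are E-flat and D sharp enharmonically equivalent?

Eb = pitch class 3 and D# = pitch class 3 — the same pitch class, so they are enharmonic equivalents.

Yes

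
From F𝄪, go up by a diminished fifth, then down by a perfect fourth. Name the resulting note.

A diminished fifth up from F## is C# (letter C, 6 semitones up).
A perfect fourth down from C# is G# (letter G, 5 semitones down).

G#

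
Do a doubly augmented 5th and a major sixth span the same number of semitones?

A doubly augmented fifth spans 9 semitones; a major sixth spans 9.
They are enharmonically equivalent.

Yes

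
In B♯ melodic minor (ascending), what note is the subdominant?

The B# melodic minor (ascending) scale runs B# C## D# E# F## G## A##.
Degree 4 is E#.

E#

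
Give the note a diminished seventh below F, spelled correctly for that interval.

A seventh below F lands on the letter G.
A diminished seventh spans 9 semitones, so F moves to pitch class 8. On the letter G that is G#.

G#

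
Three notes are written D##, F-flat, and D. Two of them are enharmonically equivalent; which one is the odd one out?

In 12-tone equal temperament, enharmonic equivalents share a pitch class. D## is pitch class 4; Fb is pitch class 4; D is pitch class 2.
D## and Fb share pitch class 4, while D is pitch class 2.

D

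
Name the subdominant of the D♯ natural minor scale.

The D# natural minor scale runs D# E# F# G# A# B C#.
Degree 4 is G#.

G#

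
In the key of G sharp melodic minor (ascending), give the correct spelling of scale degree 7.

F##

The G# melodic minor (ascending) scale runs G# A# B C# D# E# F##.
Degree 7 is F##.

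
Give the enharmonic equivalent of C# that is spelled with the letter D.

Plain D sits 1 semitone above C#, so on the letter D the same pitch needs a flat: Db.

Db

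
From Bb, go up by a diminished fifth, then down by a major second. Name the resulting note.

A diminished fifth up from Bb is Fb (letter F, 6 semitones up).
A major second down from Fb is Ebb (letter E, 2 semitones down).

Ebb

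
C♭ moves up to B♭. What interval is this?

major seventh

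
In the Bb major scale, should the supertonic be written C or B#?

C

Each scale degree takes a distinct letter name. Degree 2 of a scale on B must use the letter C.
C and B# are enharmonically the same pitch, but only C uses the letter C, so it is the correct spelling here.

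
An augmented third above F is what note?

A#

A third above F lands on the letter A.
An augmented third spans 5 semitones, so F moves to pitch class 10. On the letter A that is A#.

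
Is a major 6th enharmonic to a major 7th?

A major sixth spans 9 semitones; a major seventh spans 11.
The spans differ, so they are not enharmonic equivalents.

No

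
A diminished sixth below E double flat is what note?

E down a major sixth is G, so the target letter is G.
From Ebb, a diminished sixth is 7 semitones down: G.

G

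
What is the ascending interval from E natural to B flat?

diminished fifth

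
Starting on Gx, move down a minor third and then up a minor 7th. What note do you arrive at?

D##

A minor third down from G## is E## (letter E, 3 semitones down).
A minor seventh up from E## is D## (letter D, 10 semitones up).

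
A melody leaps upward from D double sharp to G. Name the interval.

The letter names run D→G, a span of 3 letter steps, so the interval is some kind of fourth.
D## to G is 3 semitones. A perfect fourth is 5, so 3 makes it doubly diminished.

doubly diminished fourth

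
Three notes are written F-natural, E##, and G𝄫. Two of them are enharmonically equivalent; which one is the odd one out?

In 12-tone equal temperament, enharmonic equivalents share a pitch class. F is pitch class 5; E## is pitch class 6; Gbb is pitch class 5.
F and Gbb share pitch class 5, while E## is pitch class 6.

E##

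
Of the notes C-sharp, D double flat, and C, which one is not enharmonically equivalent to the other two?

C#

In 12-tone equal temperament, enharmonic equivalents share a pitch class. C# is pitch class 1; Dbb is pitch class 0; C is pitch class 0.
Dbb and C share pitch class 0, while C# is pitch class 1.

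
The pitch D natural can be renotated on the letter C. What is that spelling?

C##

D is pitch class 2. The letter C alone is pitch class 0.
To reach pitch class 2 from C requires an offset of +2 semitones, i.e. double sharp: C##.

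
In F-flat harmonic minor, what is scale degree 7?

Eb

Degree 7 takes the letter 6 steps above F, which is E.
In harmonic minor, degree 7 sits 11 semitones above the tonic. Fb + 11 semitones is pitch class 3, spelled on E as Eb.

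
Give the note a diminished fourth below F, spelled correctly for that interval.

C#

F down a perfect fourth is C, so the target letter is C.
From F, a diminished fourth is 4 semitones down: C#.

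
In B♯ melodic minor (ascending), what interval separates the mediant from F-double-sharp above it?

The mediant of B# melodic minor (ascending) is D#.
D# up to F##: letters D→F make it a third; 4 semitones makes it major.

major third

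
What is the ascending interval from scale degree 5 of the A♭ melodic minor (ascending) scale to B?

Scale degree 5 of Ab melodic minor (ascending) is Eb.
Eb up to B: letters E→B make it a fifth; 8 semitones makes it augmented.

augmented fifth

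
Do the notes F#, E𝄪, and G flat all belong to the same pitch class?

F# is pitch class 6; E## is pitch class 6; Gb is pitch class 6.
All spellings map to pitch class 6, so they are enharmonically equivalent.

Yes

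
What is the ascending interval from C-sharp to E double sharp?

augmented third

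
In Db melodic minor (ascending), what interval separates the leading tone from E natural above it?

major third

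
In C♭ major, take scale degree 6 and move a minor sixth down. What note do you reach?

C

Scale degree 6 of Cb major is Ab.
A minor sixth (8 semitones) below Ab lands on the letter C, giving C.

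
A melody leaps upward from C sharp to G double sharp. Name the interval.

augmented fifth

Counting letters C–D–E–F–G gives a fifth.
C#→G## = 8 semitones, 1 wider than the perfect fifth (7), so augmented.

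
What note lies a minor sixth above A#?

F#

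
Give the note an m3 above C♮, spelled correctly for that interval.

A third above C lands on the letter E.
A minor third spans 3 semitones, so C moves to pitch class 3. On the letter E that is Eb.

Eb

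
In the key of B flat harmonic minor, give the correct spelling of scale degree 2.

C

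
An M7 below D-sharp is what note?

E

D down a major seventh is Eb, so the target letter is E.
From D#, a major seventh is 11 semitones down: E.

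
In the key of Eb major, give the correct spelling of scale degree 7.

The Eb major scale runs Eb F G Ab Bb C D.
Degree 7 is D.

D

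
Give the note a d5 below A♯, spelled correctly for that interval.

A down a perfect fifth is D, so the target letter is D.
From A#, a diminished fifth is 6 semitones down: D##.

D##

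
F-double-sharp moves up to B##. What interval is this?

Counting letters F–G–A–B gives a fourth.
F##→B## = 6 semitones, 1 wider than the perfect fourth (5), so augmented.

augmented fourth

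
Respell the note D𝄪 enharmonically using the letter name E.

D## is pitch class 4. The letter E alone is pitch class 4.
Pitch class 4 on E needs no accidental: E.

E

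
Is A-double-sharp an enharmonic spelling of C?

Two spellings are enharmonically equivalent only if they share a pitch class.
Here A## → 11, C → 0; 0 ≠ 11, so they are not.

No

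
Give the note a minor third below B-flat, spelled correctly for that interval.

G

A third below B lands on the letter G.
A minor third spans 3 semitones, so Bb moves to pitch class 7. On the letter G that is G.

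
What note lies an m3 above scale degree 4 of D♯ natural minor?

Scale degree 4 of D# natural minor is G#.
A minor third (3 semitones) above G# lands on the letter B, giving B.

B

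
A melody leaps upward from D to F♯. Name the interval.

Counting letters D–E–F gives a third.
D→F# = 4 semitones, exactly the major third.

major third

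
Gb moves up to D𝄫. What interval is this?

diminished fifth

The letter names run G→D, a span of 4 letter steps, so the interval is some kind of fifth.
Gb to Dbb is 6 semitones. A perfect fifth is 7, so 6 makes it diminished.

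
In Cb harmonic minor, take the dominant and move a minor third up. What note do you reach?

The dominant of Cb harmonic minor is Gb.
A minor third (3 semitones) above Gb lands on the letter B, giving Bbb.

Bbb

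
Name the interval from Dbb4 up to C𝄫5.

Counting letters D–E–F–G–A–B–C gives a seventh.
Dbb→Cbb = 10 semitones, 1 narrower than the major seventh (11), so minor.

minor seventh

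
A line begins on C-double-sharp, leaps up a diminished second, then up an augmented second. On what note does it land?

E#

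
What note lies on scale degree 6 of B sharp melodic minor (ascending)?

Degree 6 takes the letter 5 steps above B, which is G.
In melodic minor (ascending), degree 6 sits 9 semitones above the tonic. B# + 9 semitones is pitch class 9, spelled on G as G##.

G##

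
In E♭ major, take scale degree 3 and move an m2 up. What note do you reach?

Scale degree 3 of Eb major is G.
A minor second (1 semitone) above G lands on the letter A, giving Ab.

Ab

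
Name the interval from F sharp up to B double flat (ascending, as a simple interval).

Counting letters F–G–A–B gives a fourth.
F#→Bbb = 3 semitones, 2 narrower than the perfect fourth (5), so doubly diminished.

doubly diminished fourth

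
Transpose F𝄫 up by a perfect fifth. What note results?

Cbb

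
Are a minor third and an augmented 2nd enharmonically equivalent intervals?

Yes

A minor third spans 3 semitones; an augmented second spans 3.
They are enharmonically equivalent.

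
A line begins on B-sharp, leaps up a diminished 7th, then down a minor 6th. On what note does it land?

A diminished seventh up from B# is A (letter A, 9 semitones up).
A minor sixth down from A is C# (letter C, 8 semitones down).

C#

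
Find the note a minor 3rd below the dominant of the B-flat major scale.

D

The dominant of Bb major is F.
A minor third (3 semitones) below F lands on the letter D, giving D.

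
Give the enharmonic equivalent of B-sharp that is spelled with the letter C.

C

B# is pitch class 0. The letter C alone is pitch class 0.
Pitch class 0 on C needs no accidental: C.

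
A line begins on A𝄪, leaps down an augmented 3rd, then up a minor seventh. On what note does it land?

E

An augmented third down from A## is F# (letter F, 5 semitones down).
A minor seventh up from F# is E (letter E, 10 semitones up).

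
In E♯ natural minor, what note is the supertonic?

F##

The E# natural minor scale runs E# F## G# A# B# C# D#.
Degree 2 is F##.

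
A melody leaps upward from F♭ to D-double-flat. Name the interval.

The letter names run F→D, a span of 5 letter steps, so the interval is some kind of sixth.
Fb to Dbb is 8 semitones. A major sixth is 9, so 8 makes it minor.

minor sixth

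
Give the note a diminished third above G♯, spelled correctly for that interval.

Bb

A third above G lands on the letter B.
A diminished third spans 2 semitones, so G# moves to pitch class 10. On the letter B that is Bb.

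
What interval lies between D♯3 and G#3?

perfect fourth

Counting letters D–E–F–G gives a fourth.
D#→G# = 5 semitones, exactly the perfect fourth.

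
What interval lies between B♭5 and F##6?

doubly augmented fifth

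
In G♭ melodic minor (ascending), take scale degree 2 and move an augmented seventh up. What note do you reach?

Scale degree 2 of Gb melodic minor (ascending) is Ab.
An augmented seventh (12 semitones) above Ab lands on the letter G, giving G#.

G#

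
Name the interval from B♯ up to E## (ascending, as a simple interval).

The letter names run B→E, a span of 3 letter steps, so the interval is some kind of fourth.
B# to E## is 6 semitones. A perfect fourth is 5, so 6 makes it augmented.

augmented fourth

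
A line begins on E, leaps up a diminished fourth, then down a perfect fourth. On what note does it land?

A diminished fourth up from E is Ab (letter A, 4 semitones up).
A perfect fourth down from Ab is Eb (letter E, 5 semitones down).

Eb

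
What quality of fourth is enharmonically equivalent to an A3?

perfect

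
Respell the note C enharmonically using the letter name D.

C is pitch class 0. The letter D alone is pitch class 2.
To reach pitch class 0 from D requires an offset of -2 semitones, i.e. double flat: Dbb.

Dbb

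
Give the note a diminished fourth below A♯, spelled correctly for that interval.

E##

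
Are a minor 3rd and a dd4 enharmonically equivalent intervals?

A minor third spans 3 semitones; a doubly diminished fourth spans 3.
They are enharmonically equivalent.

Yes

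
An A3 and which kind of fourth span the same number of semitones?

perfect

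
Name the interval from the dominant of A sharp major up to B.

The dominant of A# major is E#.
E# up to B: letters E→B make it a fifth; 6 semitones makes it diminished.

diminished fifth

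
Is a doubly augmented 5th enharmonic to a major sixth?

A doubly augmented fifth spans 9 semitones; a major sixth spans 9.
They are enharmonically equivalent.

Yes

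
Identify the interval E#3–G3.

Counting letters E–F–G gives a third.
E#→G = 2 semitones, 2 narrower than the major third (4), so diminished.

diminished third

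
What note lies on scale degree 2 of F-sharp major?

G#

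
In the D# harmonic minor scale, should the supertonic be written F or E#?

Each scale degree takes a distinct letter name. Degree 2 of a scale on D must use the letter E.
E# and F are enharmonically the same pitch, but only E# uses the letter E, so it is the correct spelling here.

E#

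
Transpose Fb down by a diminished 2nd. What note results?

A second below F lands on the letter E.
A diminished second spans 0 semitones, so Fb moves to pitch class 4. On the letter E that is E.

E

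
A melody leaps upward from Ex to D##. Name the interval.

minor seventh

Counting letters E–F–G–A–B–C–D gives a seventh.
E##→D## = 10 semitones, 1 narrower than the major seventh (11), so minor.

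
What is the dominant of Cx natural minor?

G##

The C## natural minor scale runs C## D## E# F## G## A# B#.
Degree 5 is G##.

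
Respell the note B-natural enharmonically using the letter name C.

Plain C sits 1 semitone above B, so on the letter C the same pitch needs a flat: Cb.

Cb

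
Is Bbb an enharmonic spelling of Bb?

Bbb is pitch class 9; Bb is pitch class 10.
The pitch classes differ (9 vs. 10), so they are not enharmonic equivalents.

No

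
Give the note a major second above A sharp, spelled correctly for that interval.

B#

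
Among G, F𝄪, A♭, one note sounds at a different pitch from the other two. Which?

In 12-tone equal temperament, enharmonic equivalents share a pitch class. G is pitch class 7; F## is pitch class 7; Ab is pitch class 8.
G and F## share pitch class 7, while Ab is pitch class 8.

Ab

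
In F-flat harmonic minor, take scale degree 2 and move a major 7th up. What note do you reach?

Scale degree 2 of Fb harmonic minor is Gb.
A major seventh (11 semitones) above Gb lands on the letter F, giving F.

F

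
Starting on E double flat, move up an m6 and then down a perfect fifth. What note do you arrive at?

A minor sixth up from Ebb is Cbb (letter C, 8 semitones up).
A perfect fifth down from Cbb is Fbb (letter F, 7 semitones down).

Fbb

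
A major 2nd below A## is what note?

G##

A second below A lands on the letter G.
A major second spans 2 semitones, so A## moves to pitch class 9. On the letter G that is G##.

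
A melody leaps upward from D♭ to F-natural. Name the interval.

major third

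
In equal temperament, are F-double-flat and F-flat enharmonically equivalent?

Fbb is pitch class 3; Fb is pitch class 4.
The pitch classes differ (3 vs. 4), so they are not enharmonic equivalents.

No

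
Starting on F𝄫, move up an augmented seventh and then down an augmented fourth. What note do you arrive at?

An augmented seventh up from Fbb is Eb (letter E, 12 semitones up).
An augmented fourth down from Eb is Bbb (letter B, 6 semitones down).

Bbb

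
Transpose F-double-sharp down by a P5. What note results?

B#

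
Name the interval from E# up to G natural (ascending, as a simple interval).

The letter names run E→G, a span of 2 letter steps, so the interval is some kind of third.
E# to G is 2 semitones. A major third is 4, so 2 makes it diminished.

diminished third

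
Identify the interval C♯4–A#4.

The letter names run C→A, a span of 5 letter steps, so the interval is some kind of sixth.
C# to A# is 9 semitones. A major sixth is 9, so 9 makes it major.

major sixth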